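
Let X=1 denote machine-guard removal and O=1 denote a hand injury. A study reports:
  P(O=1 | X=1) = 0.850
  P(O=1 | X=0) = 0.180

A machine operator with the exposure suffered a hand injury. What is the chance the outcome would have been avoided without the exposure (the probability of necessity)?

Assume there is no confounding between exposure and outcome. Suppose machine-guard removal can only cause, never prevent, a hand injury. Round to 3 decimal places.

PN ≈ 0.788

Let p₁ = 0.85, p₀ = 0.18.
Under exogeneity and monotonicity, PN = (p₁ − p₀) / p₁.
PN = (0.85 − 0.18) / 0.85 = 0.67 / 0.85 ≈ 0.7882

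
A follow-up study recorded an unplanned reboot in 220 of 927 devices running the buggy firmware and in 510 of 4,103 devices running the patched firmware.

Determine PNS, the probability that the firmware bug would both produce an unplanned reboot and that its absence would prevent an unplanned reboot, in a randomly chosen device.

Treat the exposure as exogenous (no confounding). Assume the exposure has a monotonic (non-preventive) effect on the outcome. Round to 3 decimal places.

p₁ = P(outcome | exposed) = 220/927 = 0.23732
p₀ = P(outcome | unexposed) = 510/4103 = 0.1243
Under exogeneity and monotonicity, PNS = p₁ − p₀.
PNS = 0.23732 − 0.1243 = 0.11303

PNS ≈ 0.113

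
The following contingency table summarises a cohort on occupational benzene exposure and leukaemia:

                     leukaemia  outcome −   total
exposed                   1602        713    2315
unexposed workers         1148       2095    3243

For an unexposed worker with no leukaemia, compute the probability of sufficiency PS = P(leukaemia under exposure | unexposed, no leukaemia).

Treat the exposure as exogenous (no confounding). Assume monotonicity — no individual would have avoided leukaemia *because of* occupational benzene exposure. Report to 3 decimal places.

PS ≈ 0.523

p₁ = P(outcome | exposed) = 1602/2315 = 0.69201
p₀ = P(outcome | unexposed) = 1148/3243 = 0.35399
Under exogeneity and monotonicity, PS = (p₁ − p₀)/(1 − p₀).
PS = (0.69201 − 0.35399) / 0.64601 ≈ 0.5232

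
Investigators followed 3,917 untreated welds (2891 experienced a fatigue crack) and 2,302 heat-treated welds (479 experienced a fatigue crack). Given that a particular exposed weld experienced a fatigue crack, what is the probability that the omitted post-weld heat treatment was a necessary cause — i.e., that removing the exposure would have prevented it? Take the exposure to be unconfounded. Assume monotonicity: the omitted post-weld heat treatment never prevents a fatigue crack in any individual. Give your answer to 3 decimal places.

p₁ = P(outcome | exposed) = 2891/3917 = 0.73806
p₀ = P(outcome | unexposed) = 479/2302 = 0.20808
Under exogeneity and monotonicity, PN = (p₁ − p₀) / p₁.
PN = (0.73806 − 0.20808) / 0.73806 = 0.52998 / 0.73806 ≈ 0.7181

PN ≈ 0.718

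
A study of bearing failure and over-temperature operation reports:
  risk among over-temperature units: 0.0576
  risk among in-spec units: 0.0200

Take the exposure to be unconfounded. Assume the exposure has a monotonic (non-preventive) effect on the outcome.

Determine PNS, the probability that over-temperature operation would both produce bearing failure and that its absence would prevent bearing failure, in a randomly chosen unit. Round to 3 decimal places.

PNS ≈ 0.038

Let p₁ = 0.0576, p₀ = 0.02.
Under exogeneity and monotonicity, PNS = p₁ − p₀.
PNS = 0.0576 − 0.02 = 0.0376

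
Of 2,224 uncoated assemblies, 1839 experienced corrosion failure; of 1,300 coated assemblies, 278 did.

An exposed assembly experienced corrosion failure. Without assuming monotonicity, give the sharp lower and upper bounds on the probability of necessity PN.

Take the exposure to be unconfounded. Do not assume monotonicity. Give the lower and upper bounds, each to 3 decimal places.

p₁ = P(outcome | exposed) = 1839/2224 = 0.82689
p₀ = P(outcome | unexposed) = 278/1300 = 0.21385
Under exogeneity alone the bounds on PN are max{0,(p₁−p₀)/p₁} ≤ PN ≤ min{1,(1−p₀)/p₁}.
  lower = (p₁ − p₀)/p₁ = 0.61304 / 0.82689 ≈ 0.7414
  upper = min{1, (1 − p₀)/p₁} = 0.78615 / 0.82689 ≈ 0.9507

0.741 ≤ PN ≤ 0.951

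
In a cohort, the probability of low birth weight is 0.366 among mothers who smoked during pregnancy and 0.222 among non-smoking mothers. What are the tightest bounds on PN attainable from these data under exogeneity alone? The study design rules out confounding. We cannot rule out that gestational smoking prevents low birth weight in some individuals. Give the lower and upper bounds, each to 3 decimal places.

Let p₁ = 0.366, p₀ = 0.222.
Under exogeneity alone the bounds on PN are max{0,(p₁−p₀)/p₁} ≤ PN ≤ min{1,(1−p₀)/p₁}.
  lower = (p₁ − p₀)/p₁ = 0.144 / 0.366 ≈ 0.3934
  upper = min{1, (1 − p₀)/p₁} = 0.778 / 0.366 ≈ 2.1257 → capped at 1

0.393 ≤ PN ≤ 1.000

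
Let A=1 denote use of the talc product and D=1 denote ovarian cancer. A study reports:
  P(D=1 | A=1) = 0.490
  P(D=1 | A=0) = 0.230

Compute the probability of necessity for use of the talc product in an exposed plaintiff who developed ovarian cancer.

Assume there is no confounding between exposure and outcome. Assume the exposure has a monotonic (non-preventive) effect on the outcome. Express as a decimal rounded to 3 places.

PN ≈ 0.531

Let p₁ = 0.49, p₀ = 0.23.
Under exogeneity and monotonicity, PN = (p₁ − p₀) / p₁.
PN = (0.49 − 0.23) / 0.49 = 0.26 / 0.49 ≈ 0.5306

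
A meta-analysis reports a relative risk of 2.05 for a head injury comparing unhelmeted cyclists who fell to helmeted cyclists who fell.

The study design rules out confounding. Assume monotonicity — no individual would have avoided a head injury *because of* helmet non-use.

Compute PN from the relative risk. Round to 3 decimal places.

PN ≈ 0.512

Under exogeneity and monotonicity, PN = (RR − 1) / RR = 1 − 1/RR.
PN = (2.05 − 1) / 2.05 = 1.05 / 2.05 ≈ 0.5122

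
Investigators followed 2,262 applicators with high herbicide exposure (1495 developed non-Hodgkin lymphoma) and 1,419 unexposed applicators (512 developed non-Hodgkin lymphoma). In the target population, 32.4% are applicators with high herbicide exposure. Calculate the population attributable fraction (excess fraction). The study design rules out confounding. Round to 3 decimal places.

PAF ≈ 0.212

p₁ = P(outcome | exposed) = 1495/2262 = 0.66092
p₀ = P(outcome | unexposed) = 512/1419 = 0.36082
Overall risk P(Y=1) = π·p₁ + (1−π)·p₀ = 0.324×0.66092 + 0.676×0.36082 = 0.45805.
Under exogeneity, PAF = [P(Y=1) − p₀] / P(Y=1).
PAF = (0.45805 − 0.36082) / 0.45805 ≈ 0.2123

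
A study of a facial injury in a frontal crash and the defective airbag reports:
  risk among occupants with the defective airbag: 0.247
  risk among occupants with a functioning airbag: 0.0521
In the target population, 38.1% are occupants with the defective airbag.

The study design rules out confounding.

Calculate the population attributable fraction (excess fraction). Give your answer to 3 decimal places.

Let p₁ = 0.247, p₀ = 0.0521.
Overall risk P(Y=1) = π·p₁ + (1−π)·p₀ = 0.381×0.247 + 0.619×0.0521 = 0.12636.
Under exogeneity, PAF = [P(Y=1) − p₀] / P(Y=1).
PAF = (0.12636 − 0.0521) / 0.12636 ≈ 0.5877

PAF ≈ 0.588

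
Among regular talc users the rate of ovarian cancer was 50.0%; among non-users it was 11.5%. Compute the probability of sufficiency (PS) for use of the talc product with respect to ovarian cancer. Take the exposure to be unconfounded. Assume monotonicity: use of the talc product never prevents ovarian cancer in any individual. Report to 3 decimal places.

p₁ = 0.5, p₀ = 0.115.
Under exogeneity and monotonicity, PS = (p₁ − p₀) / (1 − p₀).
PS = (0.5 − 0.115) / (1 − 0.115) = 0.385 / 0.885 ≈ 0.4350

PS ≈ 0.435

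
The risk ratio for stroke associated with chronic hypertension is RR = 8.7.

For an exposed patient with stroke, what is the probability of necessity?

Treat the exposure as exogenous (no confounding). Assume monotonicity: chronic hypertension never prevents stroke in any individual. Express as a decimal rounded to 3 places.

Under exogeneity and monotonicity, PN = (RR − 1) / RR = 1 − 1/RR.
PN = (8.7 − 1) / 8.7 = 7.7 / 8.7 ≈ 0.8851

PN ≈ 0.885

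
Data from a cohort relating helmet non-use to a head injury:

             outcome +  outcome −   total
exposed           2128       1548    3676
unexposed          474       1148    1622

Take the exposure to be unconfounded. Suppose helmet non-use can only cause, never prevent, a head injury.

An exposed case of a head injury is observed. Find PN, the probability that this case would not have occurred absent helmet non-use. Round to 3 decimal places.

PN ≈ 0.495

p₁ = P(outcome | exposed) = 2128/3676 = 0.57889
p₀ = P(outcome | unexposed) = 474/1622 = 0.29223
Under exogeneity and monotonicity, PN = (p₁ − p₀) / p₁.
PN = (0.57889 − 0.29223) / 0.57889 = 0.28666 / 0.57889 ≈ 0.4952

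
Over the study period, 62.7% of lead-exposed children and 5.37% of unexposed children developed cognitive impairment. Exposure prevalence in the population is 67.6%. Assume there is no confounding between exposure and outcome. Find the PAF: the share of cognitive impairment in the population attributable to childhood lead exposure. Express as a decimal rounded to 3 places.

PAF ≈ 0.878

p₁ = 0.627, p₀ = 0.0537.
Overall risk P(Y=1) = π·p₁ + (1−π)·p₀ = 0.676×0.627 + 0.324×0.0537 = 0.44125.
Under exogeneity, PAF = [P(Y=1) − p₀] / P(Y=1).
PAF = (0.44125 − 0.0537) / 0.44125 ≈ 0.8783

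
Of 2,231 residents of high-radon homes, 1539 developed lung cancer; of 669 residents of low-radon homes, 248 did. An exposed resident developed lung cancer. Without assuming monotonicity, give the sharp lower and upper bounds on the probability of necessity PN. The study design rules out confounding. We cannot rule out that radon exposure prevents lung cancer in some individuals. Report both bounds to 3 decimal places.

0.463 ≤ PN ≤ 0.912

p₁ = P(outcome | exposed) = 1539/2231 = 0.68983
p₀ = P(outcome | unexposed) = 248/669 = 0.3707
Under exogeneity alone the bounds on PN are max{0,(p₁−p₀)/p₁} ≤ PN ≤ min{1,(1−p₀)/p₁}.
  lower = (p₁ − p₀)/p₁ = 0.31912 / 0.68983 ≈ 0.4626
  upper = min{1, (1 − p₀)/p₁} = 0.6293 / 0.68983 ≈ 0.9123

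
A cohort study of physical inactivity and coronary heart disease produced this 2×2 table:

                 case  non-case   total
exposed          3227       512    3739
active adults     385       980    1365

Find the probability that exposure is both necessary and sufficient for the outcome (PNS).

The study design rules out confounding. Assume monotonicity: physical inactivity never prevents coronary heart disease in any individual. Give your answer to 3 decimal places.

PNS ≈ 0.581

p₁ = P(outcome | exposed) = 3227/3739 = 0.86306
p₀ = P(outcome | unexposed) = 385/1365 = 0.28205
Under exogeneity and monotonicity, PNS = p₁ − p₀.
PNS = 0.86306 − 0.28205 = 0.58101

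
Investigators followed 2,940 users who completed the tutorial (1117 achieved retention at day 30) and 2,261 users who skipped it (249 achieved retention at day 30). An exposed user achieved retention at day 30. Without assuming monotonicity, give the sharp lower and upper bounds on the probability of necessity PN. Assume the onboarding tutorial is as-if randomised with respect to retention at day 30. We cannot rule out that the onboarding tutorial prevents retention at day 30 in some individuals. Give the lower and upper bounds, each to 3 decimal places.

0.710 ≤ PN ≤ 1.000

p₁ = P(outcome | exposed) = 1117/2940 = 0.37993
p₀ = P(outcome | unexposed) = 249/2261 = 0.11013
Under exogeneity alone the bounds on PN are max{0,(p₁−p₀)/p₁} ≤ PN ≤ min{1,(1−p₀)/p₁}.
  lower = (p₁ − p₀)/p₁ = 0.2698 / 0.37993 ≈ 0.7101
  upper = min{1, (1 − p₀)/p₁} = 0.88987 / 0.37993 ≈ 2.3422 → capped at 1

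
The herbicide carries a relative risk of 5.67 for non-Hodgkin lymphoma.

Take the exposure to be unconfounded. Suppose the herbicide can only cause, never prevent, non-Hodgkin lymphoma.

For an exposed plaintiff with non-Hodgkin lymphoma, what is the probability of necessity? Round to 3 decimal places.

PN ≈ 0.824

Under exogeneity and monotonicity, PN = (RR − 1) / RR = 1 − 1/RR.
PN = (5.67 − 1) / 5.67 = 4.67 / 5.67 ≈ 0.8236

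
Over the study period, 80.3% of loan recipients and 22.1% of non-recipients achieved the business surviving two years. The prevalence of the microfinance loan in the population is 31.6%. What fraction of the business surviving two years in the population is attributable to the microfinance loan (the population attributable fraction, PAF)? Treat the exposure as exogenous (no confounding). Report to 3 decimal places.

PAF ≈ 0.454

p₁ = 0.803, p₀ = 0.221.
Overall risk P(Y=1) = π·p₁ + (1−π)·p₀ = 0.316×0.803 + 0.684×0.221 = 0.40491.
Under exogeneity, PAF = [P(Y=1) − p₀] / P(Y=1).
PAF = (0.40491 − 0.221) / 0.40491 ≈ 0.4542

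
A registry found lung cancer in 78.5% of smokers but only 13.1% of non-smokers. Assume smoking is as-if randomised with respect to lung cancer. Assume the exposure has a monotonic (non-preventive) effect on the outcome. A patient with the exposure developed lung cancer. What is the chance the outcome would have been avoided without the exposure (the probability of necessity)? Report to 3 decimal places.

PN ≈ 0.833

p₁ = 0.785, p₀ = 0.131.
Under exogeneity and monotonicity, PN = (p₁ − p₀) / p₁.
PN = (0.785 − 0.131) / 0.785 = 0.654 / 0.785 ≈ 0.8331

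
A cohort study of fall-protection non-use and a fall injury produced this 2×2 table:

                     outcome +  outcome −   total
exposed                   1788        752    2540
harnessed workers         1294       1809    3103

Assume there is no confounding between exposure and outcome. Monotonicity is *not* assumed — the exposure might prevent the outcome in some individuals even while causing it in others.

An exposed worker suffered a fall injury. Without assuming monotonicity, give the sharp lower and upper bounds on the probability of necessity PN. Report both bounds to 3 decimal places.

0.408 ≤ PN ≤ 0.828

p₁ = P(outcome | exposed) = 1788/2540 = 0.70394
p₀ = P(outcome | unexposed) = 1294/3103 = 0.41702
Under exogeneity alone the bounds on PN are max{0,(p₁−p₀)/p₁} ≤ PN ≤ min{1,(1−p₀)/p₁}.
  lower = (p₁ − p₀)/p₁ = 0.28692 / 0.70394 ≈ 0.4076
  upper = min{1, (1 − p₀)/p₁} = 0.58298 / 0.70394 ≈ 0.8282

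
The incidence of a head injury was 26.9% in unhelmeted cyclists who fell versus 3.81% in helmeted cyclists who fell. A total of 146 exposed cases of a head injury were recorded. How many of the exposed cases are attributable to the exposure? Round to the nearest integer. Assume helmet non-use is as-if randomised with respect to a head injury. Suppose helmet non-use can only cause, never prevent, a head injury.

about 125 cases

p₁ = 0.269, p₀ = 0.0381.
PN = (p₁ − p₀)/p₁ = (0.269 − 0.0381) / 0.269 ≈ 0.85836.
Attributable cases ≈ PN × (exposed cases) = 0.85836 × 146 ≈ 125.32.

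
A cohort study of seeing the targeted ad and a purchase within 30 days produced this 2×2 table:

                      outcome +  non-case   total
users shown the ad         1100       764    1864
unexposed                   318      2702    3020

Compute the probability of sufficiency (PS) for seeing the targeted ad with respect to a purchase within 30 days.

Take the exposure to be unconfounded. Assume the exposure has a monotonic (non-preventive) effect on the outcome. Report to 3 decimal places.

p₁ = P(outcome | exposed) = 1100/1864 = 0.59013
p₀ = P(outcome | unexposed) = 318/3020 = 0.1053
Under exogeneity and monotonicity, PS = (p₁ − p₀)/(1 − p₀).
PS = (0.59013 − 0.1053) / 0.8947 ≈ 0.5419

PS ≈ 0.542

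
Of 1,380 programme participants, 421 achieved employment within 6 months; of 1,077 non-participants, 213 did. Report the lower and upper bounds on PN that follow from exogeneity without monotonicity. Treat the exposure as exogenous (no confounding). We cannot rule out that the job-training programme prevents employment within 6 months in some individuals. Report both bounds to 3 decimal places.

0.352 ≤ PN ≤ 1.000

p₁ = P(outcome | exposed) = 421/1380 = 0.30507
p₀ = P(outcome | unexposed) = 213/1077 = 0.19777
Under exogeneity alone the bounds on PN are max{0,(p₁−p₀)/p₁} ≤ PN ≤ min{1,(1−p₀)/p₁}.
  lower = (p₁ − p₀)/p₁ = 0.1073 / 0.30507 ≈ 0.3517
  upper = min{1, (1 − p₀)/p₁} = 0.80223 / 0.30507 ≈ 2.6296 → capped at 1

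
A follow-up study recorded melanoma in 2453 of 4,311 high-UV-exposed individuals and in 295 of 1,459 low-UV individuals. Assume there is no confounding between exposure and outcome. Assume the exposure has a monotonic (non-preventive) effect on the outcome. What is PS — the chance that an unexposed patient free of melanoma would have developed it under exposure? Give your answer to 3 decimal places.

p₁ = P(outcome | exposed) = 2453/4311 = 0.56901
p₀ = P(outcome | unexposed) = 295/1459 = 0.20219
Under exogeneity and monotonicity, PS = (p₁ − p₀) / (1 − p₀).
PS = (0.56901 − 0.20219) / (1 − 0.20219) = 0.36682 / 0.79781 ≈ 0.4598

PS ≈ 0.460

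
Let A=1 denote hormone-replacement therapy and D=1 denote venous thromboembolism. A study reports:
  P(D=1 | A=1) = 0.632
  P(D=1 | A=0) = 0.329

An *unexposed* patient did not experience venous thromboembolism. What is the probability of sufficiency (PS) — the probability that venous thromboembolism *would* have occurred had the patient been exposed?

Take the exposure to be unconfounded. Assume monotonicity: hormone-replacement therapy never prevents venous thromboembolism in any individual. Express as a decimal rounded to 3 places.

PS ≈ 0.452

Let p₁ = 0.632, p₀ = 0.329.
Under exogeneity and monotonicity, PS = (p₁ − p₀) / (1 − p₀).
PS = (0.632 − 0.329) / (1 − 0.329) = 0.303 / 0.671 ≈ 0.4516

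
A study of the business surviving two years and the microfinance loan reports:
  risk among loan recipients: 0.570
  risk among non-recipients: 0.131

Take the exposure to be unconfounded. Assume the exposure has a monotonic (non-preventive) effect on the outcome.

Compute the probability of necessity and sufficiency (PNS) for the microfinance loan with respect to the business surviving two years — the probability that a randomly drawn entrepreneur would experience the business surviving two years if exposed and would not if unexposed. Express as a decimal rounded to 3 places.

PNS ≈ 0.439

Let p₁ = 0.57, p₀ = 0.131.
Under exogeneity and monotonicity, PNS = p₁ − p₀.
PNS = 0.57 − 0.131 = 0.439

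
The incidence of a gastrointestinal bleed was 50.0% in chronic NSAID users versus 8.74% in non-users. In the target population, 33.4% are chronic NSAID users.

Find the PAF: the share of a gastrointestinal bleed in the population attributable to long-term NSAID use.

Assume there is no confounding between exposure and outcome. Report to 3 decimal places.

PAF ≈ 0.612

p₁ = 0.5, p₀ = 0.0874.
Overall risk P(Y=1) = π·p₁ + (1−π)·p₀ = 0.334×0.5 + 0.666×0.0874 = 0.22521.
Under exogeneity, PAF = [P(Y=1) − p₀] / P(Y=1).
PAF = (0.22521 − 0.0874) / 0.22521 ≈ 0.6119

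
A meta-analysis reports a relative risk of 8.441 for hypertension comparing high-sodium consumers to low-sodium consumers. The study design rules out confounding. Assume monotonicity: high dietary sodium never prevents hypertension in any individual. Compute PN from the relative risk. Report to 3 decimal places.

PN ≈ 0.882

Under exogeneity and monotonicity, PN = (RR − 1) / RR = 1 − 1/RR.
PN = (8.441 − 1) / 8.441 = 7.441 / 8.441 ≈ 0.8815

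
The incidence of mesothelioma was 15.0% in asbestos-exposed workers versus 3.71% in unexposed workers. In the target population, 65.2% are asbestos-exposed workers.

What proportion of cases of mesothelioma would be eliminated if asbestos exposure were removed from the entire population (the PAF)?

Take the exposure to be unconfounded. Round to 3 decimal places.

PAF ≈ 0.665

p₁ = 0.15, p₀ = 0.0371.
Overall risk P(Y=1) = π·p₁ + (1−π)·p₀ = 0.652×0.15 + 0.348×0.0371 = 0.11071.
Under exogeneity, PAF = [P(Y=1) − p₀] / P(Y=1).
PAF = (0.11071 − 0.0371) / 0.11071 ≈ 0.6649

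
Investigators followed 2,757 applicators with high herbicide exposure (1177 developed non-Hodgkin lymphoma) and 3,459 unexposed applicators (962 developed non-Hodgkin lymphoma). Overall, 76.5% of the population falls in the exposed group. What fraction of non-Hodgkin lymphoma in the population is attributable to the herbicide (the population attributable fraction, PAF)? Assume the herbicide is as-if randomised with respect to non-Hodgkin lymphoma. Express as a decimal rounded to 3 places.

p₁ = P(outcome | exposed) = 1177/2757 = 0.42691
p₀ = P(outcome | unexposed) = 962/3459 = 0.27812
Overall risk P(Y=1) = π·p₁ + (1−π)·p₀ = 0.765×0.42691 + 0.235×0.27812 = 0.39195.
Under exogeneity, PAF = [P(Y=1) − p₀] / P(Y=1).
PAF = (0.39195 − 0.27812) / 0.39195 ≈ 0.2904

PAF ≈ 0.290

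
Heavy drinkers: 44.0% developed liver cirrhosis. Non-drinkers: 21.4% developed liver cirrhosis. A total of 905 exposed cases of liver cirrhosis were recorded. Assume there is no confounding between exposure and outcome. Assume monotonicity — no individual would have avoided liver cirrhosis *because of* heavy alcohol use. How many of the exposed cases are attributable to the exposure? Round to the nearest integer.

p₁ = 0.44, p₀ = 0.214.
PN = (p₁ − p₀)/p₁ = (0.44 − 0.214) / 0.44 ≈ 0.51364.
Attributable cases ≈ PN × (exposed cases) = 0.51364 × 905 ≈ 464.84.

about 465 cases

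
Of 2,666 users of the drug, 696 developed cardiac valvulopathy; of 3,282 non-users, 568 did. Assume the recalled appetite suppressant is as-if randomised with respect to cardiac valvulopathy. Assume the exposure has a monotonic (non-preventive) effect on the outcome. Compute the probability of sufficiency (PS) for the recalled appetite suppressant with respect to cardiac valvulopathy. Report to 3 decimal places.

PS ≈ 0.106

p₁ = P(outcome | exposed) = 696/2666 = 0.26107
p₀ = P(outcome | unexposed) = 568/3282 = 0.17307
Under exogeneity and monotonicity, PS = (p₁ − p₀) / (1 − p₀).
PS = (0.26107 − 0.17307) / (1 − 0.17307) = 0.088 / 0.82693 ≈ 0.1064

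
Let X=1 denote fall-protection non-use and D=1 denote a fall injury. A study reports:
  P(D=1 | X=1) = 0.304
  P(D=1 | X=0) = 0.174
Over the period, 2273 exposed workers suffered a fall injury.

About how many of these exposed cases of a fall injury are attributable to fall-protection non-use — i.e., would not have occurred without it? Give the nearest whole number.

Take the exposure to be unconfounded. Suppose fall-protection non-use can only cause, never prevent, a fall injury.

about 972 cases

Let p₁ = 0.304, p₀ = 0.174.
PN = (p₁ − p₀)/p₁ = (0.304 − 0.174) / 0.304 ≈ 0.42763.
Attributable cases ≈ PN × (exposed cases) = 0.42763 × 2273 ≈ 972.01.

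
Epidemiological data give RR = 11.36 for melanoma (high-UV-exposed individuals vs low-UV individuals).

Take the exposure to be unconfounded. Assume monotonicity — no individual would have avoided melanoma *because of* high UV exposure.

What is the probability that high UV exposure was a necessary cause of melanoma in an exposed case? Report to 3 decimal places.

Under exogeneity and monotonicity, PN = (RR − 1) / RR = 1 − 1/RR.
PN = (11.36 − 1) / 11.36 = 10.36 / 11.36 ≈ 0.9120

PN ≈ 0.912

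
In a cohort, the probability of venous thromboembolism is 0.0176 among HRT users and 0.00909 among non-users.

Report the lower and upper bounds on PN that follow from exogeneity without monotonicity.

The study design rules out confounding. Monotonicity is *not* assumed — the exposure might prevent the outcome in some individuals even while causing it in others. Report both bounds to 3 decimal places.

0.484 ≤ PN ≤ 1.000

Let p₁ = 0.0176, p₀ = 0.00909.
Under exogeneity alone the bounds on PN are max{0,(p₁−p₀)/p₁} ≤ PN ≤ min{1,(1−p₀)/p₁}.
  lower = (p₁ − p₀)/p₁ = 0.00851 / 0.0176 ≈ 0.4835
  upper = min{1, (1 − p₀)/p₁} = 0.99091 / 0.0176 ≈ 56.3017 → capped at 1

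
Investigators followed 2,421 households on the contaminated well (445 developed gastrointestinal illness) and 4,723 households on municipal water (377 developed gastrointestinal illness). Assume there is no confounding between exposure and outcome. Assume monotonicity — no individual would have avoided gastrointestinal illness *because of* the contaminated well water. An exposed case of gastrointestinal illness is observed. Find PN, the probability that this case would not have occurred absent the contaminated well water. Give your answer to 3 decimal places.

p₁ = P(outcome | exposed) = 445/2421 = 0.18381
p₀ = P(outcome | unexposed) = 377/4723 = 0.079822
Under exogeneity and monotonicity, PN = (p₁ − p₀) / p₁.
PN = (0.18381 − 0.079822) / 0.18381 = 0.10399 / 0.18381 ≈ 0.5657

PN ≈ 0.566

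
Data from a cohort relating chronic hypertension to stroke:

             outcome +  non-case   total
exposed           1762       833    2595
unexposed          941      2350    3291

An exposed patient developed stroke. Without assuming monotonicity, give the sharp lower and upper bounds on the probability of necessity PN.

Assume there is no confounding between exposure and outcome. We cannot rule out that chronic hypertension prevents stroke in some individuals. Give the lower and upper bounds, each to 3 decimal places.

p₁ = P(outcome | exposed) = 1762/2595 = 0.679
p₀ = P(outcome | unexposed) = 941/3291 = 0.28593
Under exogeneity alone the bounds on PN are max{0,(p₁−p₀)/p₁} ≤ PN ≤ min{1,(1−p₀)/p₁}.
  lower = (p₁ − p₀)/p₁ = 0.39307 / 0.679 ≈ 0.5789
  upper = min{1, (1 − p₀)/p₁} = 0.71407 / 0.679 ≈ 1.0517 → capped at 1

0.579 ≤ PN ≤ 1.000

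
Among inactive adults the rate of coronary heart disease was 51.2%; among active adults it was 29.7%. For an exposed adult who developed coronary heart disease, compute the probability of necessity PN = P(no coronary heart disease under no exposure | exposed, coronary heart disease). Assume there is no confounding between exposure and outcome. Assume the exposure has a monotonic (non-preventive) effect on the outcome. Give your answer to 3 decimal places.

PN ≈ 0.420

p₁ = 0.512, p₀ = 0.297.
Under exogeneity and monotonicity, PN = (p₁ − p₀) / p₁.
PN = (0.512 − 0.297) / 0.512 = 0.215 / 0.512 ≈ 0.4199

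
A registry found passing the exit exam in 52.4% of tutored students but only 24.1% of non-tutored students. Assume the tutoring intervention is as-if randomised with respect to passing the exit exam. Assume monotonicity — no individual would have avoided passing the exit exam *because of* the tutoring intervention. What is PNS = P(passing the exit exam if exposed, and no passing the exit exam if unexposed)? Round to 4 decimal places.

PNS ≈ 0.2830

p₁ = 0.524, p₀ = 0.241.
Under exogeneity and monotonicity, PNS = p₁ − p₀.
PNS = 0.524 − 0.241 = 0.283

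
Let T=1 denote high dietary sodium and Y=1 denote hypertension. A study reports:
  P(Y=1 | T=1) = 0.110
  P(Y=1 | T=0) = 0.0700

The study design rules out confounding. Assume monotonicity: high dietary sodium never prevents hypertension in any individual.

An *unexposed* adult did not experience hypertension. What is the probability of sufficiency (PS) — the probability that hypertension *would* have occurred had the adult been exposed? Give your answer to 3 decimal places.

Let p₁ = 0.11, p₀ = 0.07.
Under exogeneity and monotonicity, PS = (p₁ − p₀) / (1 − p₀).
PS = (0.11 − 0.07) / (1 − 0.07) = 0.04 / 0.93 ≈ 0.0430

PS ≈ 0.043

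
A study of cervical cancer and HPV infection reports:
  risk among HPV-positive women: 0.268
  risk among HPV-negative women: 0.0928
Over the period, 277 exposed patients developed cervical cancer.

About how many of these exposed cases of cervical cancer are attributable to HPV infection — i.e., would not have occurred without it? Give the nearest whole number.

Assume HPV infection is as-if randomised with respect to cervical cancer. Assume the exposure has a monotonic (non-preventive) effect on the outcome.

about 181 cases

Let p₁ = 0.268, p₀ = 0.0928.
PN = (p₁ − p₀)/p₁ = (0.268 − 0.0928) / 0.268 ≈ 0.65373.
Attributable cases ≈ PN × (exposed cases) = 0.65373 × 277 ≈ 181.08.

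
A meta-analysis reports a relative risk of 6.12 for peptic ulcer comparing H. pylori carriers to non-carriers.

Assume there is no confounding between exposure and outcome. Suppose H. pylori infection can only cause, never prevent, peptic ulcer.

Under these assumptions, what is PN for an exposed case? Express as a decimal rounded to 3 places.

Under exogeneity and monotonicity, PN = (RR − 1) / RR = 1 − 1/RR.
PN = (6.12 − 1) / 6.12 = 5.12 / 6.12 ≈ 0.8366

PN ≈ 0.837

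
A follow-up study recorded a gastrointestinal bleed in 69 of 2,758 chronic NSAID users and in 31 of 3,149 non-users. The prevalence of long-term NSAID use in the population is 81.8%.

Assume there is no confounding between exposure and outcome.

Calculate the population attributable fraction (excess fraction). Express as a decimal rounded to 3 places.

PAF ≈ 0.558

p₁ = P(outcome | exposed) = 69/2758 = 0.025018
p₀ = P(outcome | unexposed) = 31/3149 = 0.0098444
Overall risk P(Y=1) = π·p₁ + (1−π)·p₀ = 0.818×0.025018 + 0.182×0.0098444 = 0.022257.
Under exogeneity, PAF = [P(Y=1) − p₀] / P(Y=1).
PAF = (0.022257 − 0.0098444) / 0.022257 ≈ 0.5577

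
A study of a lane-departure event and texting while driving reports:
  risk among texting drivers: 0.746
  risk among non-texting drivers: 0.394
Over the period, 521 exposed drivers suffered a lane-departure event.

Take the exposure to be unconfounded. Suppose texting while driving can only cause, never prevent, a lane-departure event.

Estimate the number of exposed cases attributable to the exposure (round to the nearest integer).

Let p₁ = 0.746, p₀ = 0.394.
PN = (p₁ − p₀)/p₁ = (0.746 − 0.394) / 0.746 ≈ 0.47185.
Attributable cases ≈ PN × (exposed cases) = 0.47185 × 521 ≈ 245.83.

about 246 cases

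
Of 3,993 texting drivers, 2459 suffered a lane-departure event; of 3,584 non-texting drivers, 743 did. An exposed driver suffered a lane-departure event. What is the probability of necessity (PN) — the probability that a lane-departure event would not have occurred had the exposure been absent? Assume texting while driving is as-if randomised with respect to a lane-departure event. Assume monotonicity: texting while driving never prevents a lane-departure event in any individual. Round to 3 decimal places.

PN ≈ 0.663

p₁ = P(outcome | exposed) = 2459/3993 = 0.61583
p₀ = P(outcome | unexposed) = 743/3584 = 0.20731
Under exogeneity and monotonicity, PN = (p₁ − p₀) / p₁.
PN = (0.61583 − 0.20731) / 0.61583 = 0.40852 / 0.61583 ≈ 0.6634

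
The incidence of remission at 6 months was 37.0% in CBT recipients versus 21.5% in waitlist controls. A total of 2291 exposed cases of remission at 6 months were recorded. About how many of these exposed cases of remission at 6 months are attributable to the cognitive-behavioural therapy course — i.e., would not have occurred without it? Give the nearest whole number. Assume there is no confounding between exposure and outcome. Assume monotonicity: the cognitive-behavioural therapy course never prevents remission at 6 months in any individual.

p₁ = 0.37, p₀ = 0.215.
PN = (p₁ − p₀)/p₁ = (0.37 − 0.215) / 0.37 ≈ 0.41892.
Attributable cases ≈ PN × (exposed cases) = 0.41892 × 2291 ≈ 959.74.

about 960 cases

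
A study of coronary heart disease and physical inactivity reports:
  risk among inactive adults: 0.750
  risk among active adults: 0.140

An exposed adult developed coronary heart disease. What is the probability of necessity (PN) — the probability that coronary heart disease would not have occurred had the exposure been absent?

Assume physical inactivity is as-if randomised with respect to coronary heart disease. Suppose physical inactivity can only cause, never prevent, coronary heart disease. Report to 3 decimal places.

PN ≈ 0.813

Let p₁ = 0.75, p₀ = 0.14.
Under exogeneity and monotonicity, PN = (p₁ − p₀) / p₁.
PN = (0.75 − 0.14) / 0.75 = 0.61 / 0.75 ≈ 0.8133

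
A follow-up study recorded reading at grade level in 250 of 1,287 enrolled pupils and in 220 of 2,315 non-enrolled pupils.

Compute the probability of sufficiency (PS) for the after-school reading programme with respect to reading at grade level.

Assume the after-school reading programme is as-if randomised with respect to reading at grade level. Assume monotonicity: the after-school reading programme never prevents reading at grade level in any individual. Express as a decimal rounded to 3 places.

PS ≈ 0.110

p₁ = P(outcome | exposed) = 250/1287 = 0.19425
p₀ = P(outcome | unexposed) = 220/2315 = 0.095032
Under exogeneity and monotonicity, PS = (p₁ − p₀) / (1 − p₀).
PS = (0.19425 − 0.095032) / (1 − 0.095032) = 0.099218 / 0.90497 ≈ 0.1096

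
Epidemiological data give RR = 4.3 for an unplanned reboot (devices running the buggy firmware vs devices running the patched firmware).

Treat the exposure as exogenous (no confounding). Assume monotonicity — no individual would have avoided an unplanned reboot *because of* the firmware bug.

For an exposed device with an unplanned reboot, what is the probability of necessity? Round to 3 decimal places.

Under exogeneity and monotonicity, PN = (RR − 1) / RR = 1 − 1/RR.
PN = (4.3 − 1) / 4.3 = 3.3 / 4.3 ≈ 0.7674

PN ≈ 0.767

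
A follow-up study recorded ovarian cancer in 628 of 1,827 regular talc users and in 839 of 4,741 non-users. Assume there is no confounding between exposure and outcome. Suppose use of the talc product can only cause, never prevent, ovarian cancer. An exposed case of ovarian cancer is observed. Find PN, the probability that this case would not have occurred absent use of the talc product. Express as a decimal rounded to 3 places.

PN ≈ 0.485

p₁ = P(outcome | exposed) = 628/1827 = 0.34373
p₀ = P(outcome | unexposed) = 839/4741 = 0.17697
Under exogeneity and monotonicity, PN = (p₁ − p₀) / p₁.
PN = (0.34373 − 0.17697) / 0.34373 = 0.16677 / 0.34373 ≈ 0.4852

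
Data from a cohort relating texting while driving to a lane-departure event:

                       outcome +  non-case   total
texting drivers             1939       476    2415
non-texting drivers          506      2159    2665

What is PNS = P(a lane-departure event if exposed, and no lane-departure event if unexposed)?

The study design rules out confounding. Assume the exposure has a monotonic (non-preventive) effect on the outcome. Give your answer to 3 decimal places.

PNS ≈ 0.613

p₁ = P(outcome | exposed) = 1939/2415 = 0.8029
p₀ = P(outcome | unexposed) = 506/2665 = 0.18987
Under exogeneity and monotonicity, PNS = p₁ − p₀.
PNS = 0.8029 − 0.18987 = 0.61303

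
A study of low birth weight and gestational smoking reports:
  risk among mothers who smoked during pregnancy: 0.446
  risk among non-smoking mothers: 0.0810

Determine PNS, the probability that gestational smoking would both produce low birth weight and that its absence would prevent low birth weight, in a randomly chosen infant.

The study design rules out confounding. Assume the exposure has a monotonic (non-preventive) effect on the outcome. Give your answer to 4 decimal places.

Let p₁ = 0.446, p₀ = 0.081.
Under exogeneity and monotonicity, PNS = p₁ − p₀.
PNS = 0.446 − 0.081 = 0.365

PNS ≈ 0.3650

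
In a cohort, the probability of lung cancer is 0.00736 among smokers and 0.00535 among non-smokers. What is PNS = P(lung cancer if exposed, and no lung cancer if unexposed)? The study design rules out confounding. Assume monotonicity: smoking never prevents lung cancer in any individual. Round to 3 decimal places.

PNS ≈ 0.002

Let p₁ = 0.00736, p₀ = 0.00535.
Under exogeneity and monotonicity, PNS = p₁ − p₀.
PNS = 0.00736 − 0.00535 = 0.00201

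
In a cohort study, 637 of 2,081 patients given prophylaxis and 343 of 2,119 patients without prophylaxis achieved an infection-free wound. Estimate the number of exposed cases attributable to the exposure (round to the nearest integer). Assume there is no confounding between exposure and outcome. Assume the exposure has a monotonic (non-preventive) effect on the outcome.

p₁ = P(outcome | exposed) = 637/2081 = 0.3061
p₀ = P(outcome | unexposed) = 343/2119 = 0.16187
PN = (p₁ − p₀)/p₁ = (0.3061 − 0.16187) / 0.3061 ≈ 0.47119.
Attributable cases ≈ PN × (exposed cases) = 0.47119 × 637 ≈ 300.15.

about 300 cases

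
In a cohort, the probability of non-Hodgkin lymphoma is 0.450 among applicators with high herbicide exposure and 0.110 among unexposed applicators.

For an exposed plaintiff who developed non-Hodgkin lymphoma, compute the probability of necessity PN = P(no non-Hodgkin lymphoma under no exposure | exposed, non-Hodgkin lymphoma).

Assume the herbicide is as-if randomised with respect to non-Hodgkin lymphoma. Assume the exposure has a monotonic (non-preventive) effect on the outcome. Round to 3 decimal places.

Let p₁ = 0.45, p₀ = 0.11.
Under exogeneity and monotonicity, PN = (p₁ − p₀) / p₁.
PN = (0.45 − 0.11) / 0.45 = 0.34 / 0.45 ≈ 0.7556

PN ≈ 0.756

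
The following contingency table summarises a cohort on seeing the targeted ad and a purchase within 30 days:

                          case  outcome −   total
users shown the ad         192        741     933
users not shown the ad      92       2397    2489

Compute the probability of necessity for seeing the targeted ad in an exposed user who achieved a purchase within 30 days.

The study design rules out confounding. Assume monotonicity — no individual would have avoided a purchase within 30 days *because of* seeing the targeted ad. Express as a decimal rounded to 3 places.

PN ≈ 0.820

p₁ = P(outcome | exposed) = 192/933 = 0.20579
p₀ = P(outcome | unexposed) = 92/2489 = 0.036963
Under exogeneity and monotonicity, PN = (p₁ − p₀)/p₁.
PN = (0.20579 − 0.036963) / 0.20579 ≈ 0.8204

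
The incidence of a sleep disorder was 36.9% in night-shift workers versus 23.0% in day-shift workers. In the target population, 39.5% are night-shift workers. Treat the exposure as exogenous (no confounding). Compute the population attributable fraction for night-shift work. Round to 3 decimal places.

p₁ = 0.369, p₀ = 0.23.
Overall risk P(Y=1) = π·p₁ + (1−π)·p₀ = 0.395×0.369 + 0.605×0.23 = 0.2849.
Under exogeneity, PAF = [P(Y=1) − p₀] / P(Y=1).
PAF = (0.2849 − 0.23) / 0.2849 ≈ 0.1927

PAF ≈ 0.193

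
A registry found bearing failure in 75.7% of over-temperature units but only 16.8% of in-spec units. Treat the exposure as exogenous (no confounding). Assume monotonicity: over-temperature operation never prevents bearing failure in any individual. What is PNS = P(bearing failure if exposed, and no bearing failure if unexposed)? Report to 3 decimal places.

p₁ = 0.757, p₀ = 0.168.
Under exogeneity and monotonicity, PNS = p₁ − p₀.
PNS = 0.757 − 0.168 = 0.589

PNS ≈ 0.589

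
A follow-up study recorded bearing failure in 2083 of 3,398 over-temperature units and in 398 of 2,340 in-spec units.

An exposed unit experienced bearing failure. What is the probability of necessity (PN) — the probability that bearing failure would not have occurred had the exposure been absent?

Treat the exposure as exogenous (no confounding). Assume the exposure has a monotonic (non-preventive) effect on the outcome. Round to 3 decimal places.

PN ≈ 0.723

p₁ = P(outcome | exposed) = 2083/3398 = 0.61301
p₀ = P(outcome | unexposed) = 398/2340 = 0.17009
Under exogeneity and monotonicity, PN = (p₁ − p₀) / p₁.
PN = (0.61301 − 0.17009) / 0.61301 = 0.44292 / 0.61301 ≈ 0.7225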